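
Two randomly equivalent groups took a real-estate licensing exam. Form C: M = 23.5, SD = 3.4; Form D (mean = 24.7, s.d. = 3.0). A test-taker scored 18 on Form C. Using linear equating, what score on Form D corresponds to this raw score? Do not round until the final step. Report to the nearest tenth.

Linear equating: y = (SD_Y/SD_X)(x − M_X) + M_Y
y = (3.0/3.4)(18 − 23.5) + 24.7
y = 0.882353 × -5.5 + 24.7 = -4.8529 + 24.7 = 19.8

19.8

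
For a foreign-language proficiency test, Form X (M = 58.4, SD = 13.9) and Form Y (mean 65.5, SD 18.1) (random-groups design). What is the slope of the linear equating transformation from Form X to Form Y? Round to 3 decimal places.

1.302

A = SD_Y / SD_X = 18.1 / 13.9 = 1.302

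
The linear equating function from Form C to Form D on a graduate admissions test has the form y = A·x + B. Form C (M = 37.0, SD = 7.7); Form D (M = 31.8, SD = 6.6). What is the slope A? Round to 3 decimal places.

0.857

A = SD_Y / SD_X = 6.6 / 7.7 = 0.857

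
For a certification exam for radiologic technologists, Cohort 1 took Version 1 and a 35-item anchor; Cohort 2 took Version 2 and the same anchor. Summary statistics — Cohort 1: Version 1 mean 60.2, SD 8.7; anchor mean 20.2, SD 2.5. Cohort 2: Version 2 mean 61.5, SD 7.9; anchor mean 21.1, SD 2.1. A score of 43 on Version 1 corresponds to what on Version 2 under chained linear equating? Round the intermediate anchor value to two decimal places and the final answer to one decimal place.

Version 1 → anchor (Cohort 1): v = (2.5/8.7)(43 − 60.2) + 20.2 = 15.26
anchor → Version 2 (Cohort 2): y = (7.9/2.1)(15.26 − 21.1) + 61.5 = 39.5

39.5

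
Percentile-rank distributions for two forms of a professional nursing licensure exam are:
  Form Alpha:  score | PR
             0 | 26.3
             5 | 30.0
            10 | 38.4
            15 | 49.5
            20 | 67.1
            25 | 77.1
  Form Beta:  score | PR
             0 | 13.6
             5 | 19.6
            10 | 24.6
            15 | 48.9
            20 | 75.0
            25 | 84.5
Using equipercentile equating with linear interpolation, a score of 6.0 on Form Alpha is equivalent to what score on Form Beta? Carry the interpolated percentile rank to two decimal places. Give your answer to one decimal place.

11.5

PR of 6.0 on Form Alpha: 30.0 + (6.0 − 5)/(10 − 5) × (38.4 − 30.0) = 31.68
On Form Beta, PR 31.68 falls between score 10 (PR 24.6) and 15 (PR 48.9).
Interpolate: 10 + (31.68 − 24.6)/(48.9 − 24.6) × (15 − 10) = 11.5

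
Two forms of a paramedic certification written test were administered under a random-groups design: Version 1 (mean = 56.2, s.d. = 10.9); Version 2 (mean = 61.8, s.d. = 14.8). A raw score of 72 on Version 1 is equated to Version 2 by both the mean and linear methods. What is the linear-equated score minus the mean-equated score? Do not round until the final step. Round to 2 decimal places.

Mean-equated: 72 + (61.8 − 56.2) = 77.60
Linear-equated: (14.8/10.9)(72 − 56.2) + 61.8 = 83.253
Difference = 83.253 − 77.60 = 5.65

5.65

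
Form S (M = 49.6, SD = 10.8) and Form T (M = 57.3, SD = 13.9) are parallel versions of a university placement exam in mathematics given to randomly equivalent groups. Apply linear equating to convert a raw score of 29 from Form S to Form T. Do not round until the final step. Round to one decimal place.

30.8

Linear equating: y = (SD_Y/SD_X)(x − M_X) + M_Y
y = (13.9/10.8)(29 − 49.6) + 57.3
y = 1.287037 × -20.6 + 57.3 = -26.5130 + 57.3 = 30.8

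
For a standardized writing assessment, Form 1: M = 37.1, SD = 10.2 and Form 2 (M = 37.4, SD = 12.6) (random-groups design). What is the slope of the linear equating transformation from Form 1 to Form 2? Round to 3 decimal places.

1.235

A = SD_Y / SD_X = 12.6 / 10.2 = 1.235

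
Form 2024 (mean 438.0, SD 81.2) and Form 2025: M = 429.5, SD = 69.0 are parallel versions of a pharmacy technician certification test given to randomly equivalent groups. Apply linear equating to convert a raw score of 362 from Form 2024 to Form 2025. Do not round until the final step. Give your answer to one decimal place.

364.9

Linear equating: y = (SD_Y/SD_X)(x − M_X) + M_Y
y = (69.0/81.2)(362 − 438.0) + 429.5
y = 0.849754 × -76.0 + 429.5 = -64.5813 + 429.5 = 364.9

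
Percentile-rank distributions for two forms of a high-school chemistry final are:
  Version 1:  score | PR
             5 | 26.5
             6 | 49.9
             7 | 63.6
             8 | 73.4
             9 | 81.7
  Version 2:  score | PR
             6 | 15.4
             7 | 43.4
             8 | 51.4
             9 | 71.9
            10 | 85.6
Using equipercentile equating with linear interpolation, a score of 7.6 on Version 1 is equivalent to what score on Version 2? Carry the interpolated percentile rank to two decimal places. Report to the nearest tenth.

PR of 7.6 on Version 1: 63.6 + (7.6 − 7)/(8 − 7) × (73.4 − 63.6) = 69.48
On Version 2, PR 69.48 falls between score 8 (PR 51.4) and 9 (PR 71.9).
Interpolate: 8 + (69.48 − 51.4)/(71.9 − 51.4) × (9 − 8) = 8.9

8.9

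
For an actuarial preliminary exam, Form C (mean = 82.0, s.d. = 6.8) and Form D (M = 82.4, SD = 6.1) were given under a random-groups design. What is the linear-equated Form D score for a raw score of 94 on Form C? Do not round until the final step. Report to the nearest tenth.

Linear equating: y = (SD_Y/SD_X)(x − M_X) + M_Y
y = (6.1/6.8)(94 − 82.0) + 82.4
y = 0.897059 × 12.0 + 82.4 = 10.7647 + 82.4 = 93.2

93.2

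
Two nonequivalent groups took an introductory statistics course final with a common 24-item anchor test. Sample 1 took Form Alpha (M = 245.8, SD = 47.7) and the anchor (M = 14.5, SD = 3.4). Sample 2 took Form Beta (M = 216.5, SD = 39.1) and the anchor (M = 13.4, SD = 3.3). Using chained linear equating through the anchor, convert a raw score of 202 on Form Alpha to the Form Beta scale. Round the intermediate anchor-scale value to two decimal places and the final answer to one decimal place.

192.6

Form Alpha → anchor (Sample 1): v = (3.4/47.7)(202 − 245.8) + 14.5 = 11.38
anchor → Form Beta (Sample 2): y = (39.1/3.3)(11.38 − 13.4) + 216.5 = 192.6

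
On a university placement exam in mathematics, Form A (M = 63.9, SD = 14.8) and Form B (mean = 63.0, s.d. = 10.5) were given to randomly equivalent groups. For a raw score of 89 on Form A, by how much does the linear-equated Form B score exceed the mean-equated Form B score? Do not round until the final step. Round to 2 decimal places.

Mean-equated: 89 + (63.0 − 63.9) = 88.10
Linear-equated: (10.5/14.8)(89 − 63.9) + 63.0 = 80.807
Difference = 80.807 − 88.10 = -7.29

-7.29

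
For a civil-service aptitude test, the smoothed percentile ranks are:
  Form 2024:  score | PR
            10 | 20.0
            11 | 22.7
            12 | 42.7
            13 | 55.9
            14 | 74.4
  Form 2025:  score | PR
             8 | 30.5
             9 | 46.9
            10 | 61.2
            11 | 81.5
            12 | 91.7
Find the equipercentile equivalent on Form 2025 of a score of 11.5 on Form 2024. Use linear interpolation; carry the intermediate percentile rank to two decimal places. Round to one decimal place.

PR of 11.5 on Form 2024: 22.7 + (11.5 − 11)/(12 − 11) × (42.7 − 22.7) = 32.70
On Form 2025, PR 32.70 falls between score 8 (PR 30.5) and 9 (PR 46.9).
Interpolate: 8 + (32.70 − 30.5)/(46.9 − 30.5) × (9 − 8) = 8.1

8.1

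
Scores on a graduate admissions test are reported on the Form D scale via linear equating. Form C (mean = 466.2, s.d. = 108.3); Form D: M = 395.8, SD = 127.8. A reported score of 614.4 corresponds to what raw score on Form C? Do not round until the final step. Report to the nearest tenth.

Invert y = (SD_Y/SD_X)(x − M_X) + M_Y:
x = (SD_X/SD_Y)(y − M_Y) + M_X = (108.3/127.8)(614.4 − 395.8) + 466.2
x = 0.847418 × 218.600 + 466.2 = 651.4

651.4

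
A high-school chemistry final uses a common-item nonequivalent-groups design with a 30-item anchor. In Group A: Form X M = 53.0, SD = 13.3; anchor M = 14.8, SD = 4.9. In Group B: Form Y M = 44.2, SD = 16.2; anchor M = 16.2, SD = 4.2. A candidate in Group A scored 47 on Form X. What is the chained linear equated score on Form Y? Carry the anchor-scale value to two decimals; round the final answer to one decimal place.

30.3

Form X → anchor (Group A): v = (4.9/13.3)(47 − 53.0) + 14.8 = 12.59
anchor → Form Y (Group B): y = (16.2/4.2)(12.59 − 16.2) + 44.2 = 30.3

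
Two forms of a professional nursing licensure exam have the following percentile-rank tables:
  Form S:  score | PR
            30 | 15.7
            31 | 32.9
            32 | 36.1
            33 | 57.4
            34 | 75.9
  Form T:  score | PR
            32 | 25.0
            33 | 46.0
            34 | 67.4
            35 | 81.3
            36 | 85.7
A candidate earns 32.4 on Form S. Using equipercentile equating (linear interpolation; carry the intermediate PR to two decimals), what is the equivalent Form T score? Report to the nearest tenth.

PR of 32.4 on Form S: 36.1 + (32.4 − 32)/(33 − 32) × (57.4 − 36.1) = 44.62
On Form T, PR 44.62 falls between score 32 (PR 25.0) and 33 (PR 46.0).
Interpolate: 32 + (44.62 − 25.0)/(46.0 − 25.0) × (33 − 32) = 32.9

32.9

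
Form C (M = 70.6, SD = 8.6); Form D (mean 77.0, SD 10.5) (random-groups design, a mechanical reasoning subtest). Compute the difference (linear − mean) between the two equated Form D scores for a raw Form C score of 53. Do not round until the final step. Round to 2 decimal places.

Mean-equated: 53 + (77.0 − 70.6) = 59.40
Linear-equated: (10.5/8.6)(53 − 70.6) + 77.0 = 55.512
Difference = 55.512 − 59.40 = -3.89

-3.89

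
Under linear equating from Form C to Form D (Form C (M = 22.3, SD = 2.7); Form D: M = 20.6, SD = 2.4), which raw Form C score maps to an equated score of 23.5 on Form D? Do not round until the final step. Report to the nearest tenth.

25.6

Invert y = (SD_Y/SD_X)(x − M_X) + M_Y:
x = (SD_X/SD_Y)(y − M_Y) + M_X = (2.7/2.4)(23.5 − 20.6) + 22.3
x = 1.125000 × 2.900 + 22.3 = 25.6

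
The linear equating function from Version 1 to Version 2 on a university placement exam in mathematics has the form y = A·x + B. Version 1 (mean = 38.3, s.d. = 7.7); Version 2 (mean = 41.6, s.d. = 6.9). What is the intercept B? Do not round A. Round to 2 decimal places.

7.28

A = SD_Y / SD_X = 6.9 / 7.7 = 0.896104
B = M_Y − A·M_X = 41.6 − 0.896104 × 38.3 = 7.28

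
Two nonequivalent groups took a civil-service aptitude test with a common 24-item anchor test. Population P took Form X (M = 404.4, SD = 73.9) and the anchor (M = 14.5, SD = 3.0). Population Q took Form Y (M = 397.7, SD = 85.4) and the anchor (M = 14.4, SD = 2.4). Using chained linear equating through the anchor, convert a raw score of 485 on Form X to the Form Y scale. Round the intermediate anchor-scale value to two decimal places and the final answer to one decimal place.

Form X → anchor (Population P): v = (3.0/73.9)(485 − 404.4) + 14.5 = 17.77
anchor → Form Y (Population Q): y = (85.4/2.4)(17.77 − 14.4) + 397.7 = 517.6

517.6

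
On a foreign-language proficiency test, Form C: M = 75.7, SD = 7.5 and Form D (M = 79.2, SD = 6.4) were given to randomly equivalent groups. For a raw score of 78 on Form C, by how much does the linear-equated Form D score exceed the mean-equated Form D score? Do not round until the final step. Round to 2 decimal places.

-0.34

Mean-equated: 78 + (79.2 − 75.7) = 81.50
Linear-equated: (6.4/7.5)(78 − 75.7) + 79.2 = 81.163
Difference = 81.163 − 81.50 = -0.34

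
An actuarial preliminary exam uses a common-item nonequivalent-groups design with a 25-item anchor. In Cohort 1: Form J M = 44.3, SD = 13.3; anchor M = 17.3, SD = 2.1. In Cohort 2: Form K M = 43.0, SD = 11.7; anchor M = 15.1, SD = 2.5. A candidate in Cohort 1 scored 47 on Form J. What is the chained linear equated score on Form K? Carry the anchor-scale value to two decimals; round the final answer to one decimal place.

55.3

Form J → anchor (Cohort 1): v = (2.1/13.3)(47 − 44.3) + 17.3 = 17.73
anchor → Form K (Cohort 2): y = (11.7/2.5)(17.73 − 15.1) + 43.0 = 55.3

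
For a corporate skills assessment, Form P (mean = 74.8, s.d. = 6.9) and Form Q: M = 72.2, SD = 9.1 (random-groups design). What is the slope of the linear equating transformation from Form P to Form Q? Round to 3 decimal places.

1.319

A = SD_Y / SD_X = 9.1 / 6.9 = 1.319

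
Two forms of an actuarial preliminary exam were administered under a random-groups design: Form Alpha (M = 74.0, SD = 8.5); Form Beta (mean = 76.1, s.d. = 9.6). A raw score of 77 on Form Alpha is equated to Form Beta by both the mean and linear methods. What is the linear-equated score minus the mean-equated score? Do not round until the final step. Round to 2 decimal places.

0.39

Mean-equated: 77 + (76.1 − 74.0) = 79.10
Linear-equated: (9.6/8.5)(77 − 74.0) + 76.1 = 79.488
Difference = 79.488 − 79.10 = 0.39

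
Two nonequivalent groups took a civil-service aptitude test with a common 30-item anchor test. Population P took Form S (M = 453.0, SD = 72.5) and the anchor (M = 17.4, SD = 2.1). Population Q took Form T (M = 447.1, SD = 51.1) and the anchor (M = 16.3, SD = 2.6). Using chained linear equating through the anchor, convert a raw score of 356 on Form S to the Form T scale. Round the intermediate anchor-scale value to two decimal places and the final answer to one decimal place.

413.5

Form S → anchor (Population P): v = (2.1/72.5)(356 − 453.0) + 17.4 = 14.59
anchor → Form T (Population Q): y = (51.1/2.6)(14.59 − 16.3) + 447.1 = 413.5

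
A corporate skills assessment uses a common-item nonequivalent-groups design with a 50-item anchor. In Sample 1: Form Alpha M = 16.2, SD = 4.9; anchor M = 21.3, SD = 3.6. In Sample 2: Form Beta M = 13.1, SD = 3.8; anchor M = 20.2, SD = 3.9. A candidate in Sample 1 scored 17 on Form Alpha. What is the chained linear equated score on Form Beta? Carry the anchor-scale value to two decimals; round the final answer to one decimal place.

Form Alpha → anchor (Sample 1): v = (3.6/4.9)(17 − 16.2) + 21.3 = 21.89
anchor → Form Beta (Sample 2): y = (3.8/3.9)(21.89 − 20.2) + 13.1 = 14.7

14.7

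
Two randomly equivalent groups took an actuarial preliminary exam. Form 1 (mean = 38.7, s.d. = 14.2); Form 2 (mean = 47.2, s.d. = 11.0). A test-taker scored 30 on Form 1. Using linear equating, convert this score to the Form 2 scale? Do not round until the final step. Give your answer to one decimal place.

40.5

Linear equating: y = (SD_Y/SD_X)(x − M_X) + M_Y
y = (11.0/14.2)(30 − 38.7) + 47.2
y = 0.774648 × -8.7 + 47.2 = -6.7394 + 47.2 = 40.5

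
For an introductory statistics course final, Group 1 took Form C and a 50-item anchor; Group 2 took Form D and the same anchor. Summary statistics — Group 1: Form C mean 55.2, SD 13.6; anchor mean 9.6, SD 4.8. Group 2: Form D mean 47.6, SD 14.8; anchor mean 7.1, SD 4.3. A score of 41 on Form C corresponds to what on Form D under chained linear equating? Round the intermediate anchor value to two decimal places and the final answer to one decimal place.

39.0

Form C → anchor (Group 1): v = (4.8/13.6)(41 − 55.2) + 9.6 = 4.59
anchor → Form D (Group 2): y = (14.8/4.3)(4.59 − 7.1) + 47.6 = 39.0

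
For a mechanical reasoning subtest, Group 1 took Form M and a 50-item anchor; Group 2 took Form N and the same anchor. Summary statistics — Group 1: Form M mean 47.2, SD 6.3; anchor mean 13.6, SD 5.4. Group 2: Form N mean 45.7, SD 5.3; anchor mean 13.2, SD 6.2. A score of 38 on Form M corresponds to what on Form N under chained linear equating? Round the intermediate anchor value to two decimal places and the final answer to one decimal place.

39.3

Form M → anchor (Group 1): v = (5.4/6.3)(38 − 47.2) + 13.6 = 5.71
anchor → Form N (Group 2): y = (5.3/6.2)(5.71 − 13.2) + 45.7 = 39.3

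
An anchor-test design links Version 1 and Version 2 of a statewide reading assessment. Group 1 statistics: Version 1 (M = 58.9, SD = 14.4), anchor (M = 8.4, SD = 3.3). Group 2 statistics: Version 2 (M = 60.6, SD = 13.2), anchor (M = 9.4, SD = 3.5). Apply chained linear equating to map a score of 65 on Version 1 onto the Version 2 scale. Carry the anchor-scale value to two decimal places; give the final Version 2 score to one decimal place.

Version 1 → anchor (Group 1): v = (3.3/14.4)(65 − 58.9) + 8.4 = 9.80
anchor → Version 2 (Group 2): y = (13.2/3.5)(9.80 − 9.4) + 60.6 = 62.1

62.1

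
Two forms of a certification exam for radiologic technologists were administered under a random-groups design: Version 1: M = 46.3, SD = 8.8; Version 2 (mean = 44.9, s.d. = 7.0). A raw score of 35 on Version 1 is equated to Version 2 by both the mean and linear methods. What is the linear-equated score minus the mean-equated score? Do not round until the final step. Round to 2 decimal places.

Mean-equated: 35 + (44.9 − 46.3) = 33.60
Linear-equated: (7.0/8.8)(35 − 46.3) + 44.9 = 35.911
Difference = 35.911 − 33.60 = 2.31

2.31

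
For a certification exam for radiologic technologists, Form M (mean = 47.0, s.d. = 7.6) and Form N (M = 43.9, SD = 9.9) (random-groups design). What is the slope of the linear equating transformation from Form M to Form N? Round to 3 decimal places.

1.303

A = SD_Y / SD_X = 9.9 / 7.6 = 1.303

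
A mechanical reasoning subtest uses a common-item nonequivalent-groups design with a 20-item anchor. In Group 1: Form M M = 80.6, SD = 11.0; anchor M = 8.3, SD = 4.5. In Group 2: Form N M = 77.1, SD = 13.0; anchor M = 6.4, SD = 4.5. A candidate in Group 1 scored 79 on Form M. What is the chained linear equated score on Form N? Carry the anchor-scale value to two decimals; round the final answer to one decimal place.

Form M → anchor (Group 1): v = (4.5/11.0)(79 − 80.6) + 8.3 = 7.65
anchor → Form N (Group 2): y = (13.0/4.5)(7.65 − 6.4) + 77.1 = 80.7

80.7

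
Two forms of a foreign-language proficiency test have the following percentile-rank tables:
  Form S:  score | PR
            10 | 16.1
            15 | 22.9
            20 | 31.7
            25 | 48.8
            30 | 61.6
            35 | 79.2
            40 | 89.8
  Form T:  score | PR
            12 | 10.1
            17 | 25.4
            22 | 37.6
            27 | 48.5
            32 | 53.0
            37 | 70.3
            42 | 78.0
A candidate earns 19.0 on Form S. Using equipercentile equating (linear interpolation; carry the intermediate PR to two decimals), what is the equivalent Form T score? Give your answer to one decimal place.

18.9

PR of 19.0 on Form S: 22.9 + (19.0 − 15)/(20 − 15) × (31.7 − 22.9) = 29.94
On Form T, PR 29.94 falls between score 17 (PR 25.4) and 22 (PR 37.6).
Interpolate: 17 + (29.94 − 25.4)/(37.6 − 25.4) × (22 − 17) = 18.9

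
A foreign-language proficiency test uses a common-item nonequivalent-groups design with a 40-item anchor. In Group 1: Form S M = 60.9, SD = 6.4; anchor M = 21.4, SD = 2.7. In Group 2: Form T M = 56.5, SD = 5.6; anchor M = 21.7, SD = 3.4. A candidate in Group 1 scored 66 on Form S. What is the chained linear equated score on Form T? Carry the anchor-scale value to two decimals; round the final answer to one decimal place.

59.5

Form S → anchor (Group 1): v = (2.7/6.4)(66 − 60.9) + 21.4 = 23.55
anchor → Form T (Group 2): y = (5.6/3.4)(23.55 − 21.7) + 56.5 = 59.5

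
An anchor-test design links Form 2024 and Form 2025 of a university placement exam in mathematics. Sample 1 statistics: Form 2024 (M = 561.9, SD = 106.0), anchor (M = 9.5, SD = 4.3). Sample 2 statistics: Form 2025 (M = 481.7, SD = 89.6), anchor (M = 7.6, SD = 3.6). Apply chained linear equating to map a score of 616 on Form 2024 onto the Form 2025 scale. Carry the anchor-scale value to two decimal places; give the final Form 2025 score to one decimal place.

Form 2024 → anchor (Sample 1): v = (4.3/106.0)(616 − 561.9) + 9.5 = 11.69
anchor → Form 2025 (Sample 2): y = (89.6/3.6)(11.69 − 7.6) + 481.7 = 583.5

583.5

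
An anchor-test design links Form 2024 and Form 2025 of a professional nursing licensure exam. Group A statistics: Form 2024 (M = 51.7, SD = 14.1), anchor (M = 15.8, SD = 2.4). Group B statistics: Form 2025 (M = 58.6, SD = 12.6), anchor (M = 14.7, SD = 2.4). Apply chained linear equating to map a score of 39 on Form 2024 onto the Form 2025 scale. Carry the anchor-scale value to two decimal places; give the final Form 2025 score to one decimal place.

53.0

Form 2024 → anchor (Group A): v = (2.4/14.1)(39 − 51.7) + 15.8 = 13.64
anchor → Form 2025 (Group B): y = (12.6/2.4)(13.64 − 14.7) + 58.6 = 53.0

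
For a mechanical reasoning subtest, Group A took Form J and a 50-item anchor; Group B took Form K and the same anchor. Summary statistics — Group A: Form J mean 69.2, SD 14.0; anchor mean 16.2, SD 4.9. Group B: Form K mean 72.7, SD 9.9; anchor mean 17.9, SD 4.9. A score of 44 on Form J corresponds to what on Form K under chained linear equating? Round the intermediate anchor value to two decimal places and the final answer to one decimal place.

Form J → anchor (Group A): v = (4.9/14.0)(44 − 69.2) + 16.2 = 7.38
anchor → Form K (Group B): y = (9.9/4.9)(7.38 − 17.9) + 72.7 = 51.4

51.4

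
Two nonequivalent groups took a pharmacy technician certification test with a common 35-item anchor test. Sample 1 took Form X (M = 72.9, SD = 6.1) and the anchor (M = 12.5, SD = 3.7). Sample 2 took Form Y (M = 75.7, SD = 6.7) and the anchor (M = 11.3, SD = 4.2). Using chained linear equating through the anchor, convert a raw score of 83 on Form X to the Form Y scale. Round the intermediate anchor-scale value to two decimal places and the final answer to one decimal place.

87.4

Form X → anchor (Sample 1): v = (3.7/6.1)(83 − 72.9) + 12.5 = 18.63
anchor → Form Y (Sample 2): y = (6.7/4.2)(18.63 − 11.3) + 75.7 = 87.4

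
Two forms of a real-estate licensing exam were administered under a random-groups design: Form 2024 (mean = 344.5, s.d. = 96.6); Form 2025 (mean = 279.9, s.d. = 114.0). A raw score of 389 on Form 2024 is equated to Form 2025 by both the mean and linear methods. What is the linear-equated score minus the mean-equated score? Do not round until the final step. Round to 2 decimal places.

8.02

Mean-equated: 389 + (279.9 − 344.5) = 324.40
Linear-equated: (114.0/96.6)(389 − 344.5) + 279.9 = 332.416
Difference = 332.416 − 324.40 = 8.02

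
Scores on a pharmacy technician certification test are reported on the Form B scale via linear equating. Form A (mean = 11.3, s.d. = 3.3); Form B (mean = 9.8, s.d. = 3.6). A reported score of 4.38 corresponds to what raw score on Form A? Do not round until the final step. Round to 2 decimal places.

Invert y = (SD_Y/SD_X)(x − M_X) + M_Y:
x = (SD_X/SD_Y)(y − M_Y) + M_X = (3.3/3.6)(4.38 − 9.8) + 11.3
x = 0.916667 × -5.420 + 11.3 = 6.33

6.33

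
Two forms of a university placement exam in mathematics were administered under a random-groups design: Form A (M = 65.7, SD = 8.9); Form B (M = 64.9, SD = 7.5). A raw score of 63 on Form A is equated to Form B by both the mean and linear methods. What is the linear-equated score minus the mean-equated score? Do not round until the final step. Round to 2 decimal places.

0.42

Mean-equated: 63 + (64.9 − 65.7) = 62.20
Linear-equated: (7.5/8.9)(63 − 65.7) + 64.9 = 62.625
Difference = 62.625 − 62.20 = 0.42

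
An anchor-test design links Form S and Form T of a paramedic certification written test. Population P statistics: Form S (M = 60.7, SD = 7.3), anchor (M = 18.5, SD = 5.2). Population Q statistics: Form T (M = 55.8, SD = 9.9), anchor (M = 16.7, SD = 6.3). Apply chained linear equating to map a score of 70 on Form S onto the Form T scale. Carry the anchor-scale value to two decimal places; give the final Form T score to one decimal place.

69.0

Form S → anchor (Population P): v = (5.2/7.3)(70 − 60.7) + 18.5 = 25.12
anchor → Form T (Population Q): y = (9.9/6.3)(25.12 − 16.7) + 55.8 = 69.0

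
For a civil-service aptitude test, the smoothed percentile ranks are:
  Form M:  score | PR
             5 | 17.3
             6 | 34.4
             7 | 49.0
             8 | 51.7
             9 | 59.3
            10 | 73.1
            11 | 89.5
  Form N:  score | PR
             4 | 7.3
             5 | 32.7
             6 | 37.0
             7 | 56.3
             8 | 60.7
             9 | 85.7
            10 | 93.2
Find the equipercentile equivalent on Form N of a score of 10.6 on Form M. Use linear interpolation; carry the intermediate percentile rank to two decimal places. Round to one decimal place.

PR of 10.6 on Form M: 73.1 + (10.6 − 10)/(11 − 10) × (89.5 − 73.1) = 82.94
On Form N, PR 82.94 falls between score 8 (PR 60.7) and 9 (PR 85.7).
Interpolate: 8 + (82.94 − 60.7)/(85.7 − 60.7) × (9 − 8) = 8.9

8.9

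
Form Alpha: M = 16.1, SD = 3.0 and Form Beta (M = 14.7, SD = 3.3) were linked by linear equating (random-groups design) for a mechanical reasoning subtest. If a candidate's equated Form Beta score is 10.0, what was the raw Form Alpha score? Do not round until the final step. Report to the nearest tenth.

11.8

Invert y = (SD_Y/SD_X)(x − M_X) + M_Y:
x = (SD_X/SD_Y)(y − M_Y) + M_X = (3.0/3.3)(10.0 − 14.7) + 16.1
x = 0.909091 × -4.700 + 16.1 = 11.8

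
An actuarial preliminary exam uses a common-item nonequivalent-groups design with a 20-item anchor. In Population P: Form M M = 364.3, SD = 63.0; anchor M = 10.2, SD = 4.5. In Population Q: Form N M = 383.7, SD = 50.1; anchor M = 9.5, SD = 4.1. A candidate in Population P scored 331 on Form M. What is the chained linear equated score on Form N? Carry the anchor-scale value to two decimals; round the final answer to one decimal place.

Form M → anchor (Population P): v = (4.5/63.0)(331 − 364.3) + 10.2 = 7.82
anchor → Form N (Population Q): y = (50.1/4.1)(7.82 − 9.5) + 383.7 = 363.2

363.2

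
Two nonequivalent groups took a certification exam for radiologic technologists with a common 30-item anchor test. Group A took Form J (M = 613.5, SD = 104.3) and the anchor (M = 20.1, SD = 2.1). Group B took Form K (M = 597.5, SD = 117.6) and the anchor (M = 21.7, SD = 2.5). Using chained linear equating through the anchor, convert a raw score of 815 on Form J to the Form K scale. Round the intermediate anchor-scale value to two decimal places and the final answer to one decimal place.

Form J → anchor (Group A): v = (2.1/104.3)(815 − 613.5) + 20.1 = 24.16
anchor → Form K (Group B): y = (117.6/2.5)(24.16 − 21.7) + 597.5 = 713.2

713.2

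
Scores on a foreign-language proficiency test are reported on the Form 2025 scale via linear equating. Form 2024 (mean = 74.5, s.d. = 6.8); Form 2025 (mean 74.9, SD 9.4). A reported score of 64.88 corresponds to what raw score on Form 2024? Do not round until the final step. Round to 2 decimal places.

Invert y = (SD_Y/SD_X)(x − M_X) + M_Y:
x = (SD_X/SD_Y)(y − M_Y) + M_X = (6.8/9.4)(64.88 − 74.9) + 74.5
x = 0.723404 × -10.020 + 74.5 = 67.25

67.25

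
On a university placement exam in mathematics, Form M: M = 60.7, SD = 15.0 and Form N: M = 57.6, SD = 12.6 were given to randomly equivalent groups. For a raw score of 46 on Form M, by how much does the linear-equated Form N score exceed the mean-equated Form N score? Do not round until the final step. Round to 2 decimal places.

Mean-equated: 46 + (57.6 − 60.7) = 42.90
Linear-equated: (12.6/15.0)(46 − 60.7) + 57.6 = 45.252
Difference = 45.252 − 42.90 = 2.35

2.35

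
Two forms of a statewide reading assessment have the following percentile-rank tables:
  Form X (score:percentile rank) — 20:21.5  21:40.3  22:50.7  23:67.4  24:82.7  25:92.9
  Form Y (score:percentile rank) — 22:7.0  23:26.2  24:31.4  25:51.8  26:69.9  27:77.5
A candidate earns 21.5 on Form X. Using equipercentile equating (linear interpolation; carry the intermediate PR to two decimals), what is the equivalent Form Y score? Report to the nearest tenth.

24.7

PR of 21.5 on Form X: 40.3 + (21.5 − 21)/(22 − 21) × (50.7 − 40.3) = 45.50
On Form Y, PR 45.50 falls between score 24 (PR 31.4) and 25 (PR 51.8).
Interpolate: 24 + (45.50 − 31.4)/(51.8 − 31.4) × (25 − 24) = 24.7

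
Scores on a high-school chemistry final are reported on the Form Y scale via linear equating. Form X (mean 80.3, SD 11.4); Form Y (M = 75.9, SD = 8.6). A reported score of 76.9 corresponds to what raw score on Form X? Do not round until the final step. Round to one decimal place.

Invert y = (SD_Y/SD_X)(x − M_X) + M_Y:
x = (SD_X/SD_Y)(y − M_Y) + M_X = (11.4/8.6)(76.9 − 75.9) + 80.3
x = 1.325581 × 1.000 + 80.3 = 81.6

81.6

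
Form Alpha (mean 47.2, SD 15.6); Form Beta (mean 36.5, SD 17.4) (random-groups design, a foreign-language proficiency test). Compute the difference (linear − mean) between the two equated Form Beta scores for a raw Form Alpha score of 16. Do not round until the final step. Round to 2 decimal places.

Mean-equated: 16 + (36.5 − 47.2) = 5.30
Linear-equated: (17.4/15.6)(16 − 47.2) + 36.5 = 1.700
Difference = 1.700 − 5.30 = -3.60

-3.60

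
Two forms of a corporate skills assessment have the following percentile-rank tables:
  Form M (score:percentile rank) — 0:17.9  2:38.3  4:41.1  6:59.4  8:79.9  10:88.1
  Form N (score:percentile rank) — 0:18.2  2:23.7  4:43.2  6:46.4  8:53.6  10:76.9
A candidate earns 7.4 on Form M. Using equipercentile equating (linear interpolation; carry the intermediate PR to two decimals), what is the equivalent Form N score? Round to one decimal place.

9.7

PR of 7.4 on Form M: 59.4 + (7.4 − 6)/(8 − 6) × (79.9 − 59.4) = 73.75
On Form N, PR 73.75 falls between score 8 (PR 53.6) and 10 (PR 76.9).
Interpolate: 8 + (73.75 − 53.6)/(76.9 − 53.6) × (10 − 8) = 9.7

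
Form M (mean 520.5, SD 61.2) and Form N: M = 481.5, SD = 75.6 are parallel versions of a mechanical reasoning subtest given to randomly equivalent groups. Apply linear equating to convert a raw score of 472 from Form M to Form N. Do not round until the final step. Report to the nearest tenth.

Linear equating: y = (SD_Y/SD_X)(x − M_X) + M_Y
y = (75.6/61.2)(472 − 520.5) + 481.5
y = 1.235294 × -48.5 + 481.5 = -59.9118 + 481.5 = 421.6

421.6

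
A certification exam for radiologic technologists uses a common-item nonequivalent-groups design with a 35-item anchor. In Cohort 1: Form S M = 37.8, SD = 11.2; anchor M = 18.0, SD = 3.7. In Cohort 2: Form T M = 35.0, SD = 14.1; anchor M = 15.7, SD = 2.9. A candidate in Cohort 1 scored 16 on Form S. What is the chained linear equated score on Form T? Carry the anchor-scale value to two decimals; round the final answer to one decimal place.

Form S → anchor (Cohort 1): v = (3.7/11.2)(16 − 37.8) + 18.0 = 10.80
anchor → Form T (Cohort 2): y = (14.1/2.9)(10.80 − 15.7) + 35.0 = 11.2

11.2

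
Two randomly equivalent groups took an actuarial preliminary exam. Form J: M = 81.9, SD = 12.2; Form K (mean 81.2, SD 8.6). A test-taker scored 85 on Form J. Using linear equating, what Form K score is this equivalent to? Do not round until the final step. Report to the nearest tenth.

Linear equating: y = (SD_Y/SD_X)(x − M_X) + M_Y
y = (8.6/12.2)(85 − 81.9) + 81.2
y = 0.704918 × 3.1 + 81.2 = 2.1852 + 81.2 = 83.4

83.4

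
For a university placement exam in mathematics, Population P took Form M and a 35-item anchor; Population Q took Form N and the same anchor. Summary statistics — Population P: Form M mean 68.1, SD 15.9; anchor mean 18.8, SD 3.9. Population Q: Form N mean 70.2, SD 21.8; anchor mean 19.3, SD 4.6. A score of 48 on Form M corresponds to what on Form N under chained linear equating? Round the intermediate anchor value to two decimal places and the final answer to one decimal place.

44.5

Form M → anchor (Population P): v = (3.9/15.9)(48 − 68.1) + 18.8 = 13.87
anchor → Form N (Population Q): y = (21.8/4.6)(13.87 − 19.3) + 70.2 = 44.5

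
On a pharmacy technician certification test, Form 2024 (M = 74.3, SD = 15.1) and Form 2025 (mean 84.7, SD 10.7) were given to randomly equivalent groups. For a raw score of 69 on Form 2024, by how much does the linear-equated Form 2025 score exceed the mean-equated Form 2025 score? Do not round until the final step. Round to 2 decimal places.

1.54

Mean-equated: 69 + (84.7 − 74.3) = 79.40
Linear-equated: (10.7/15.1)(69 − 74.3) + 84.7 = 80.944
Difference = 80.944 − 79.40 = 1.54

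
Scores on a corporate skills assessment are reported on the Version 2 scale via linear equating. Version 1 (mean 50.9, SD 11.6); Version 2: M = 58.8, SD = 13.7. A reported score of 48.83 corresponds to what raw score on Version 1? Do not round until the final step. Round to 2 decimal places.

42.46

Invert y = (SD_Y/SD_X)(x − M_X) + M_Y:
x = (SD_X/SD_Y)(y − M_Y) + M_X = (11.6/13.7)(48.83 − 58.8) + 50.9
x = 0.846715 × -9.970 + 50.9 = 42.46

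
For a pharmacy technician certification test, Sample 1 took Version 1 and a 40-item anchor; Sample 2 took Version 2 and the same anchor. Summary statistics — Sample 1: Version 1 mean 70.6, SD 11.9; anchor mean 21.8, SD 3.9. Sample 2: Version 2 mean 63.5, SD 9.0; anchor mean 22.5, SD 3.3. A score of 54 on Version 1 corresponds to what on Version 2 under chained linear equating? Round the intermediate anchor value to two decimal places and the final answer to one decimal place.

46.8

Version 1 → anchor (Sample 1): v = (3.9/11.9)(54 − 70.6) + 21.8 = 16.36
anchor → Version 2 (Sample 2): y = (9.0/3.3)(16.36 − 22.5) + 63.5 = 46.8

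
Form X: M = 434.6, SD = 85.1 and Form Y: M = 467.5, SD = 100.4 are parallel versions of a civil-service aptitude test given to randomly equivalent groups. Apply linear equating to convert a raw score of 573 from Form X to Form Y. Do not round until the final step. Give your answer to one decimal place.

Linear equating: y = (SD_Y/SD_X)(x − M_X) + M_Y
y = (100.4/85.1)(573 − 434.6) + 467.5
y = 1.179788 × 138.4 + 467.5 = 163.2827 + 467.5 = 630.8

630.8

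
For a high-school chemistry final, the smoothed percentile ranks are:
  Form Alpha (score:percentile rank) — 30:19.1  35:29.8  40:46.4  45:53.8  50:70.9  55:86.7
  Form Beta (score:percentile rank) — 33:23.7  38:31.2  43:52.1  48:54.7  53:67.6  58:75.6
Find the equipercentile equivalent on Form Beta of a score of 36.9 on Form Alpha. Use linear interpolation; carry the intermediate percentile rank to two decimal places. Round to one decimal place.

39.2

PR of 36.9 on Form Alpha: 29.8 + (36.9 − 35)/(40 − 35) × (46.4 − 29.8) = 36.11
On Form Beta, PR 36.11 falls between score 38 (PR 31.2) and 43 (PR 52.1).
Interpolate: 38 + (36.11 − 31.2)/(52.1 − 31.2) × (43 − 38) = 39.2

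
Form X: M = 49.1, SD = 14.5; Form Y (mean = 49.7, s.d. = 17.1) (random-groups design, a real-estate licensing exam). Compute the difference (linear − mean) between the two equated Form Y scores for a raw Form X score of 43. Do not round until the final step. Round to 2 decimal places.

Mean-equated: 43 + (49.7 − 49.1) = 43.60
Linear-equated: (17.1/14.5)(43 − 49.1) + 49.7 = 42.506
Difference = 42.506 − 43.60 = -1.09

-1.09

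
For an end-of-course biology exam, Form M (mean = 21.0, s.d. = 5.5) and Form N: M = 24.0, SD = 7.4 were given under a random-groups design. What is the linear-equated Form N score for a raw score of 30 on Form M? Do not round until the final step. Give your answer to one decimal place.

36.1

Linear equating: y = (SD_Y/SD_X)(x − M_X) + M_Y
y = (7.4/5.5)(30 − 21.0) + 24.0
y = 1.345455 × 9.0 + 24.0 = 12.1091 + 24.0 = 36.1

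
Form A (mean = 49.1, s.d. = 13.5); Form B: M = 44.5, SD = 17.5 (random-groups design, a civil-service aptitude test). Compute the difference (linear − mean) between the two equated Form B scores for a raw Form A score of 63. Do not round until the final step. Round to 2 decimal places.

4.12

Mean-equated: 63 + (44.5 − 49.1) = 58.40
Linear-equated: (17.5/13.5)(63 − 49.1) + 44.5 = 62.519
Difference = 62.519 − 58.40 = 4.12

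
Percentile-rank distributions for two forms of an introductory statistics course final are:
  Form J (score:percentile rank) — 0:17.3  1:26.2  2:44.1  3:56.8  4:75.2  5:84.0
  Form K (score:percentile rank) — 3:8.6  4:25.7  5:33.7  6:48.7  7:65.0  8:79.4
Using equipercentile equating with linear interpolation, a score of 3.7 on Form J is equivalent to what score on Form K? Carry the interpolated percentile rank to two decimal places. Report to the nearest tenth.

PR of 3.7 on Form J: 56.8 + (3.7 − 3)/(4 − 3) × (75.2 − 56.8) = 69.68
On Form K, PR 69.68 falls between score 7 (PR 65.0) and 8 (PR 79.4).
Interpolate: 7 + (69.68 − 65.0)/(79.4 − 65.0) × (8 − 7) = 7.3

7.3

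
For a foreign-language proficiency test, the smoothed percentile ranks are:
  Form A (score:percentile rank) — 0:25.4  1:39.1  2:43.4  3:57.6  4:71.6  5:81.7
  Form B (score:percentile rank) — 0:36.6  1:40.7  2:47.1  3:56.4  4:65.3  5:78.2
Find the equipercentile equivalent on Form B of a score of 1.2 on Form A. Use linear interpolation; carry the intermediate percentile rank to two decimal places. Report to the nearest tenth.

0.8

PR of 1.2 on Form A: 39.1 + (1.2 − 1)/(2 − 1) × (43.4 − 39.1) = 39.96
On Form B, PR 39.96 falls between score 0 (PR 36.6) and 1 (PR 40.7).
Interpolate: 0 + (39.96 − 36.6)/(40.7 − 36.6) × (1 − 0) = 0.8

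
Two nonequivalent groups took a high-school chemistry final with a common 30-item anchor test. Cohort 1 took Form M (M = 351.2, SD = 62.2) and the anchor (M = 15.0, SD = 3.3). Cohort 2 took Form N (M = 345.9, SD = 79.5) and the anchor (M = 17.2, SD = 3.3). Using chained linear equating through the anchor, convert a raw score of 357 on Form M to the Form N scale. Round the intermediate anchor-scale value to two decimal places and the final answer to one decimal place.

300.4

Form M → anchor (Cohort 1): v = (3.3/62.2)(357 − 351.2) + 15.0 = 15.31
anchor → Form N (Cohort 2): y = (79.5/3.3)(15.31 − 17.2) + 345.9 = 300.4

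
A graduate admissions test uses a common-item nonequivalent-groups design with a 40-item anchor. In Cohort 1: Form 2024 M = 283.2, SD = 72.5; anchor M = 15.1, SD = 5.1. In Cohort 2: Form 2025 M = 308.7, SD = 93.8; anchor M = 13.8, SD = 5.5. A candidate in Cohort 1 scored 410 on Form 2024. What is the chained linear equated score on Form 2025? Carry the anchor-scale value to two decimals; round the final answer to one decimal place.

Form 2024 → anchor (Cohort 1): v = (5.1/72.5)(410 − 283.2) + 15.1 = 24.02
anchor → Form 2025 (Cohort 2): y = (93.8/5.5)(24.02 − 13.8) + 308.7 = 483.0

483.0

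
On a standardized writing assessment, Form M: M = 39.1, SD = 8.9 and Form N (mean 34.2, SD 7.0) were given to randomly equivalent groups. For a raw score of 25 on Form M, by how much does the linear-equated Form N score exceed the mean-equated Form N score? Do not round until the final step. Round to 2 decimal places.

3.01

Mean-equated: 25 + (34.2 − 39.1) = 20.10
Linear-equated: (7.0/8.9)(25 − 39.1) + 34.2 = 23.110
Difference = 23.110 − 20.10 = 3.01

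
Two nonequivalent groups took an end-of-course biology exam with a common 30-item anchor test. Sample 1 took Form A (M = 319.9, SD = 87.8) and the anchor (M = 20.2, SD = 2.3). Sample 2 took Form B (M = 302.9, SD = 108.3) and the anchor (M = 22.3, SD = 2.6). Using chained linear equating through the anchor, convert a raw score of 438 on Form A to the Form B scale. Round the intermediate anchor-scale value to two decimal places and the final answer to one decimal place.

344.1

Form A → anchor (Sample 1): v = (2.3/87.8)(438 − 319.9) + 20.2 = 23.29
anchor → Form B (Sample 2): y = (108.3/2.6)(23.29 − 22.3) + 302.9 = 344.1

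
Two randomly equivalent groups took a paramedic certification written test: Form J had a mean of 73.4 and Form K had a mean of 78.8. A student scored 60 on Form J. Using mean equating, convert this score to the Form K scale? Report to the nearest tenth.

65.4

Mean equating: y = x + (M_Y − M_X) = 60 + (78.8 − 73.4) = 65.4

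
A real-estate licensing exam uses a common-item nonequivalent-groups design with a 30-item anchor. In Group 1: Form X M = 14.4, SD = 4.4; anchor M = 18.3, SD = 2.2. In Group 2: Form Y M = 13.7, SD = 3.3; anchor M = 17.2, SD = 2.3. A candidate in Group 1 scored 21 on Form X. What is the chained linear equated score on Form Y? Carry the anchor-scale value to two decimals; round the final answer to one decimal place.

20.0

Form X → anchor (Group 1): v = (2.2/4.4)(21 − 14.4) + 18.3 = 21.60
anchor → Form Y (Group 2): y = (3.3/2.3)(21.60 − 17.2) + 13.7 = 20.0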